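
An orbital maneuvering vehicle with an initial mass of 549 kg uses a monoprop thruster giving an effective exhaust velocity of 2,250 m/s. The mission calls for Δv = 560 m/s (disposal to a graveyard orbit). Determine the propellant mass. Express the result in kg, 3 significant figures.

propellant mass ≈ 121 kg

By the Tsiolkovsky rocket equation, m₀/m_f = exp(Δv / v_e) = exp(560 / 2250.0) = exp(0.2489) = 1.2826.
m_f = 549 / 1.2826 = 428.037 kg, so propellant = m₀ − m_f = 549 − 428.037 = 120.963 kg.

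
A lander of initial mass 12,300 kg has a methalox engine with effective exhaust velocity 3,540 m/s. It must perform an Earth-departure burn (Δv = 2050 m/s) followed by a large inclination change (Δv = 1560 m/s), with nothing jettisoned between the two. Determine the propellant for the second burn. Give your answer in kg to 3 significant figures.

propellant for the second burn ≈ 2460 kg

After the first burn: m = 12300 × exp(−2050/3540.0) = 12300 × 0.56040 = 6,892.92 kg.
After the second burn: m = 6,892.92 × exp(−1560/3540.0) = 6,892.92 × 0.64360 = 4,436.28 kg.
Second-burn propellant = 6,892.92 − 4,436.28 = 2,456.64 kg.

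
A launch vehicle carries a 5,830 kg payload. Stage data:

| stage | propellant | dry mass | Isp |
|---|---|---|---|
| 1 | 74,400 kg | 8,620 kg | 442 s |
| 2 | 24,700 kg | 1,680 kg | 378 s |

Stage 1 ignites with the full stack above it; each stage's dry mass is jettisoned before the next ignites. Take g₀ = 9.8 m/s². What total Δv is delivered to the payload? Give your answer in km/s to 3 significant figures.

Ignition mass of stage 1 = 74,400+8,620 + 24,700+1,680 + 5,830 = 115,230 kg.
Stage 1: m₀ = 115,230 kg, m_f = 115,230 − 74,400 = 40,830 kg; Δv = 442×9.8×ln(2.822) = 4331.6×1.0375 ≈ 4494 m/s.
Stage 2: m₀ = 32,210 kg, m_f = 32,210 − 24,700 = 7,510 kg; Δv = 378×9.8×ln(4.289) = 3704.4×1.4560 ≈ 5394 m/s.
Total Δv = 4494 + 5394 = 9888 m/s.

Δv ≈ 9.89 km/s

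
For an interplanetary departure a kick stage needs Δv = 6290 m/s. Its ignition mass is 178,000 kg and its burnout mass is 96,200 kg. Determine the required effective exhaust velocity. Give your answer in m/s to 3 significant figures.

v_e ≈ 10200 m/s

ln(m₀/m_f) = ln(178000/96200) = ln(1.85) = 0.6154.
v_e = Δv / ln(m₀/m_f) = 6290 / 0.6154 = 10221.8 m/s.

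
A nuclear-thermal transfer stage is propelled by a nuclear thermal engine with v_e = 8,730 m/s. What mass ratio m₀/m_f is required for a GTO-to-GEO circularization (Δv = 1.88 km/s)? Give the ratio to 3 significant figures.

By the Tsiolkovsky rocket equation, m₀/m_f = exp(Δv / v_e) = exp(1880 / 8730.0) = exp(0.2153) = 1.2403.

mass ratio ≈ 1.24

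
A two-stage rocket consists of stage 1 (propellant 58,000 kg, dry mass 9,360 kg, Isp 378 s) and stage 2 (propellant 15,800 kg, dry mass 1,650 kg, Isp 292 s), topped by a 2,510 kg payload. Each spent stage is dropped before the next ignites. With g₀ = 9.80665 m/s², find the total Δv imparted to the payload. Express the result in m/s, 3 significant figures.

Ignition mass of stage 1 = 58,000+9,360 + 15,800+1,650 + 2,510 = 87,320 kg.
Stage 1: m₀ = 87,320 kg, m_f = 87,320 − 58,000 = 29,320 kg; Δv = 378×9.80665×ln(2.978) = 3706.9×1.0913 ≈ 4045 m/s.
Stage 2: m₀ = 19,960 kg, m_f = 19,960 − 15,800 = 4,160 kg; Δv = 292×9.80665×ln(4.798) = 2863.5×1.5682 ≈ 4491 m/s.
Total Δv = 4045 + 4491 = 8536 m/s.

Δv ≈ 8540 m/s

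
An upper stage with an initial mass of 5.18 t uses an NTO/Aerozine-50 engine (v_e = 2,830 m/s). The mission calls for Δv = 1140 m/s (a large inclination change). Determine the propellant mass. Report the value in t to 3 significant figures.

Using Δv = v_e ln(m₀/m_f): m₀/m_f = exp(Δv / v_e) = exp(1140 / 2830.0) = exp(0.4028) = 1.4960.
m_f = 5.18 / 1.4960 = 3.46257 t, so propellant = m₀ − m_f = 5.18 − 3.46257 = 1.71743 t.

propellant mass ≈ 1.72 t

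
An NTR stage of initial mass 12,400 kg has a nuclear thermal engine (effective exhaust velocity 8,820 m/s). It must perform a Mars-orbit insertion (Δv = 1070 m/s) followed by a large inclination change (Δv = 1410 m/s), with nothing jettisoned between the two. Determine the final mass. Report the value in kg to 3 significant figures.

final mass ≈ 9360 kg

After the first burn: m = 12400 × exp(−1070/8820.0) = 12400 × 0.88575 = 10,983.3 kg.
After the second burn: m = 10,983.3 × exp(−1410/8820.0) = 10,983.3 × 0.85226 = 9,360.63 kg.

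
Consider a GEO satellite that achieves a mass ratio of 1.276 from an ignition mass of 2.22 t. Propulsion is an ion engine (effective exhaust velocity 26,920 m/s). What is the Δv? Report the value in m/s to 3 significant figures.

Δv ≈ 6560 m/s

Δv = v_e · ln(1.276) = 26920.0 × 0.2437 ≈ 6561.2 m/s.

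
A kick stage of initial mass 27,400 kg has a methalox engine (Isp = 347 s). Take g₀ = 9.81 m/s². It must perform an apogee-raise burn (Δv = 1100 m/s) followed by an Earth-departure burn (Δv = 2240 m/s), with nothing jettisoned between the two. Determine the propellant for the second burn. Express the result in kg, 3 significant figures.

propellant for the second burn ≈ 9560 kg

v_e = Isp · g₀ = 347 × 9.81 = 3404.1 m/s.
After the first burn: m = 27400 × exp(−1100/3404.1) = 27400 × 0.72387 = 19,834 kg.
After the second burn: m = 19,834 × exp(−2240/3404.1) = 19,834 × 0.51787 = 10,271.4 kg.
Second-burn propellant = 19,834 − 10,271.4 = 9,562.6 kg.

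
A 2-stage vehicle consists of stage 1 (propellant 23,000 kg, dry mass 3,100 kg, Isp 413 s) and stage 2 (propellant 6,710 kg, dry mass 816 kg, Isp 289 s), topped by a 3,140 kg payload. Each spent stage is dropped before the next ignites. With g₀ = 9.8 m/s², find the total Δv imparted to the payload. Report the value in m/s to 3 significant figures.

Δv ≈ 6790 m/s

Ignition mass of stage 1 = 23,000+3,100 + 6,710+816 + 3,140 = 36,766 kg.
Stage 1: m₀ = 36,766 kg, m_f = 36,766 − 23,000 = 13,766 kg; Δv = 413×9.8×ln(2.671) = 4047.4×0.9824 ≈ 3976 m/s.
Stage 2: m₀ = 10,666 kg, m_f = 10,666 − 6,710 = 3,956 kg; Δv = 289×9.8×ln(2.696) = 2832.2×0.9918 ≈ 2809 m/s.
Total Δv = 3976 + 2809 = 6785 m/s.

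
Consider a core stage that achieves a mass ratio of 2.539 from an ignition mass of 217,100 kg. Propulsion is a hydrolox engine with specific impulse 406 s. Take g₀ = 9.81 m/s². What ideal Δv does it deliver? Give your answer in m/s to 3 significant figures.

v_e = Isp · g₀ = 406 × 9.81 = 3982.9 m/s.
Rocket equation: Δv = v_e · ln(2.539) = 3982.9 × 0.9318 ≈ 3711.1 m/s.

Δv ≈ 3710 m/s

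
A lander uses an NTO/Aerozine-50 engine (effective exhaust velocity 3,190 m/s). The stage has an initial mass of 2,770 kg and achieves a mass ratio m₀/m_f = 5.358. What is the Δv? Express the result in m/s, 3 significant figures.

Δv ≈ 5350 m/s

By the Tsiolkovsky rocket equation, Δv = v_e · ln(5.358) = 3190.0 × 1.6786 ≈ 5354.7 m/s.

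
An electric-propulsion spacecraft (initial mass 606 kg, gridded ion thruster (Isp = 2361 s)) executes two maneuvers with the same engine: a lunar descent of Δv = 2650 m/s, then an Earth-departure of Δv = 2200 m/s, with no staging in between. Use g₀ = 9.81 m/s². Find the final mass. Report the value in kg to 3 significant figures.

v_e = Isp · g₀ = 2361 × 9.81 = 23161.4 m/s.
After the first burn: m = 606 × exp(−2650/23161.4) = 606 × 0.89189 = 540.485 kg.
After the second burn: m = 540.485 × exp(−2200/23161.4) = 540.485 × 0.90939 = 491.512 kg.

final mass ≈ 492 kg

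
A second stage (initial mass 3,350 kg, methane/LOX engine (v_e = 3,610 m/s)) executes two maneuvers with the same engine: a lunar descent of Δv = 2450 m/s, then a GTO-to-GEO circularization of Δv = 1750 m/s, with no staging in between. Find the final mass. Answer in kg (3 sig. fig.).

final mass ≈ 1050 kg

After the first burn: m = 3350 × exp(−2450/3610.0) = 3350 × 0.50729 = 1,699.42 kg.
After the second burn: m = 1,699.42 × exp(−1750/3610.0) = 1,699.42 × 0.61584 = 1,046.57 kg.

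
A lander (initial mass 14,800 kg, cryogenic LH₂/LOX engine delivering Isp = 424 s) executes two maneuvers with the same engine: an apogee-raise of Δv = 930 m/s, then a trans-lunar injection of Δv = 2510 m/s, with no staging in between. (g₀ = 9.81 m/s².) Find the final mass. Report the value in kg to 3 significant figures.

v_e = Isp · g₀ = 424 × 9.81 = 4159.4 m/s.
After the first burn: m = 14800 × exp(−930/4159.4) = 14800 × 0.79964 = 11,834.7 kg.
After the second burn: m = 11,834.7 × exp(−2510/4159.4) = 11,834.7 × 0.54692 = 6,472.63 kg.

final mass ≈ 6470 kg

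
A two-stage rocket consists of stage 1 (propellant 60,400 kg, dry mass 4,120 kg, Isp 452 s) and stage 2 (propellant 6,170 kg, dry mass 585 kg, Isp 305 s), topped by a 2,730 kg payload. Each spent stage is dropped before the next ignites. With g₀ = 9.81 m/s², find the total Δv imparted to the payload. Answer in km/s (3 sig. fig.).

Δv ≈ 10.7 km/s

Ignition mass of stage 1 = 60,400+4,120 + 6,170+585 + 2,730 = 74,005 kg.
Stage 1: m₀ = 74,005 kg, m_f = 74,005 − 60,400 = 13,605 kg; Δv = 452×9.81×ln(5.44) = 4434.1×1.6937 ≈ 7510 m/s.
Stage 2: m₀ = 9,485 kg, m_f = 9,485 − 6,170 = 3,315 kg; Δv = 305×9.81×ln(2.861) = 2992.1×1.0513 ≈ 3145 m/s.
Total Δv = 7510 + 3145 = 10655 m/s.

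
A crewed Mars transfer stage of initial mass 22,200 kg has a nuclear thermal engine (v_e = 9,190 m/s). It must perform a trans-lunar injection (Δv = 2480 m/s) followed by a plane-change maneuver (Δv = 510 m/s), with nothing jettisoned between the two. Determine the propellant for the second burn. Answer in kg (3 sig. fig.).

propellant for the second burn ≈ 915 kg

After the first burn: m = 22200 × exp(−2480/9190.0) = 22200 × 0.76349 = 16,949.5 kg.
After the second burn: m = 16,949.5 × exp(−510/9190.0) = 16,949.5 × 0.94602 = 16,034.6 kg.
Second-burn propellant = 16,949.5 − 16,034.6 = 914.9 kg.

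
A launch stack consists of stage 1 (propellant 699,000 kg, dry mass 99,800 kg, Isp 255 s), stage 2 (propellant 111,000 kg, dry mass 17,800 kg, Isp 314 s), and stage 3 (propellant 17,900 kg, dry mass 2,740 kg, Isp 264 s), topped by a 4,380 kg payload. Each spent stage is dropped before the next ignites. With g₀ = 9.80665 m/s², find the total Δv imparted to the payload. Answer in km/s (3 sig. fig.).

Ignition mass of stage 1 = 699,000+99,800 + 111,000+17,800 + 17,900+2,740 + 4,380 = 952,620 kg.
Stage 1: m₀ = 952,620 kg, m_f = 952,620 − 699,000 = 253,620 kg; Δv = 255×9.80665×ln(3.756) = 2500.7×1.3234 ≈ 3309 m/s.
Stage 2: m₀ = 153,820 kg, m_f = 153,820 − 111,000 = 42,820 kg; Δv = 314×9.80665×ln(3.592) = 3079.3×1.2788 ≈ 3938 m/s.
Stage 3: m₀ = 25,020 kg, m_f = 25,020 − 17,900 = 7,120 kg; Δv = 264×9.80665×ln(3.514) = 2589.0×1.2568 ≈ 3254 m/s.
Total Δv = 3309 + 3938 + 3254 = 10501 m/s.

Δv ≈ 10.5 km/s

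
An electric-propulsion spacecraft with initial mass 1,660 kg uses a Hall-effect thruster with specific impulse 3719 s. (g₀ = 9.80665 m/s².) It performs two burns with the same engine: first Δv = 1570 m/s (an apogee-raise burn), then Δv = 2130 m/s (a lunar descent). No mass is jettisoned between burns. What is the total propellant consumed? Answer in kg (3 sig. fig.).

total propellant consumed ≈ 160 kg

v_e = Isp · g₀ = 3719 × 9.80665 = 36470.9 m/s.
After the first burn: m = 1660 × exp(−1570/36470.9) = 1660 × 0.95787 = 1,590.06 kg.
After the second burn: m = 1,590.06 × exp(−2130/36470.9) = 1,590.06 × 0.94327 = 1,499.86 kg.
Total propellant = m₀ − m_final = 1660 − 1,499.86 = 160.14 kg.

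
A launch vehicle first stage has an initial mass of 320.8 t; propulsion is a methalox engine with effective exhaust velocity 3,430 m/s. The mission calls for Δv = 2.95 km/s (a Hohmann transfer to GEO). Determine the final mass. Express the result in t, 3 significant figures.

final mass ≈ 136 t

By the Tsiolkovsky rocket equation, m₀/m_f = exp(Δv / v_e) = exp(2950 / 3430.0) = exp(0.8601) = 2.3633.
m_f = m₀ / 2.3633 = 320.8 / 2.3633 = 135.742 t.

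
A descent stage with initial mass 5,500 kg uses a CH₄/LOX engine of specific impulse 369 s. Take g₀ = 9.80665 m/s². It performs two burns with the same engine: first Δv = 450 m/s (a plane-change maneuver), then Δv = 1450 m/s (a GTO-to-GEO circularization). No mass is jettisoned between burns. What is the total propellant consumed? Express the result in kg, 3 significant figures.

total propellant consumed ≈ 2250 kg

v_e = Isp · g₀ = 369 × 9.80665 = 3618.7 m/s.
After the first burn: m = 5500 × exp(−450/3618.7) = 5500 × 0.88307 = 4,856.89 kg.
After the second burn: m = 4,856.89 × exp(−1450/3618.7) = 4,856.89 × 0.66985 = 3,253.39 kg.
Total propellant = m₀ − m_final = 5500 − 3,253.39 = 2,246.61 kg.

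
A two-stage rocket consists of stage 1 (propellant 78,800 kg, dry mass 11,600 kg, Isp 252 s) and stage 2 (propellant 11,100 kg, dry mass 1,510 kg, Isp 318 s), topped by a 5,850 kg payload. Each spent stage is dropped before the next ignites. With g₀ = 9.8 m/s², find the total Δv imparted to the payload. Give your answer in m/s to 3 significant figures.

Ignition mass of stage 1 = 78,800+11,600 + 11,100+1,510 + 5,850 = 108,860 kg.
Stage 1: m₀ = 108,860 kg, m_f = 108,860 − 78,800 = 30,060 kg; Δv = 252×9.8×ln(3.621) = 2469.6×1.2869 ≈ 3178 m/s.
Stage 2: m₀ = 18,460 kg, m_f = 18,460 − 11,100 = 7,360 kg; Δv = 318×9.8×ln(2.508) = 3116.4×0.9195 ≈ 2866 m/s.
Total Δv = 3178 + 2866 = 6044 m/s.

Δv ≈ 6040 m/s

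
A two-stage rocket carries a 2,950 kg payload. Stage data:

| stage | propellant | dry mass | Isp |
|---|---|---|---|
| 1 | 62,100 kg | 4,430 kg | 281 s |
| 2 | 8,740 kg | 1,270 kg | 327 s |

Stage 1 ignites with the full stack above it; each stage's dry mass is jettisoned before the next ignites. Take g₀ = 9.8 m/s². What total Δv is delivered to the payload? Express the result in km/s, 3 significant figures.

Δv ≈ 7.78 km/s

Ignition mass of stage 1 = 62,100+4,430 + 8,740+1,270 + 2,950 = 79,490 kg.
Stage 1: m₀ = 79,490 kg, m_f = 79,490 − 62,100 = 17,390 kg; Δv = 281×9.8×ln(4.571) = 2753.8×1.5197 ≈ 4185 m/s.
Stage 2: m₀ = 12,960 kg, m_f = 12,960 − 8,740 = 4,220 kg; Δv = 327×9.8×ln(3.071) = 3204.6×1.1220 ≈ 3596 m/s.
Total Δv = 4185 + 3596 = 7781 m/s.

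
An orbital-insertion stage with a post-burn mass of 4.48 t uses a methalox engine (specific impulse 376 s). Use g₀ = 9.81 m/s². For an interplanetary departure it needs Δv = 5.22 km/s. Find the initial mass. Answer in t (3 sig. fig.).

initial mass ≈ 18.4 t

v_e = Isp · g₀ = 376 × 9.81 = 3688.6 m/s.
By the Tsiolkovsky rocket equation, m₀/m_f = exp(Δv / v_e) = exp(5220 / 3688.6) = exp(1.4152) = 4.1173.
m₀ = m_f × 4.1173 = 4.48 × 4.1173 = 18.4455 t.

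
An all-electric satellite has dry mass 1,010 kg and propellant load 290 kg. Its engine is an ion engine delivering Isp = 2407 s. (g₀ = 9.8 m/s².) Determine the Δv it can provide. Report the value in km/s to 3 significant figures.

Δv ≈ 5.95 km/s

v_e = Isp · g₀ = 2407 × 9.8 = 23588.6 m/s.
m₀ = m_dry + m_prop = 1,010 + 290 = 1,300 kg.
Using Δv = v_e ln(m₀/m_f): Δv = v_e · ln(m₀/m_f) = 23588.6 × ln(1.287) = 23588.6 × 0.2524 ≈ 5954.1 m/s.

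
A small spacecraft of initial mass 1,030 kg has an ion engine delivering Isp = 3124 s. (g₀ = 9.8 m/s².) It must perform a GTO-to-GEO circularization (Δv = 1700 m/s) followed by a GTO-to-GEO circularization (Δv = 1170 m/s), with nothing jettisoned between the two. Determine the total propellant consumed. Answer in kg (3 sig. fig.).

total propellant consumed ≈ 92.2 kg

v_e = Isp · g₀ = 3124 × 9.8 = 30615.2 m/s.
After the first burn: m = 1030 × exp(−1700/30615.2) = 1030 × 0.94599 = 974.37 kg.
After the second burn: m = 974.37 × exp(−1170/30615.2) = 974.37 × 0.96250 = 937.831 kg.
Total propellant = m₀ − m_final = 1030 − 937.831 = 92.169 kg.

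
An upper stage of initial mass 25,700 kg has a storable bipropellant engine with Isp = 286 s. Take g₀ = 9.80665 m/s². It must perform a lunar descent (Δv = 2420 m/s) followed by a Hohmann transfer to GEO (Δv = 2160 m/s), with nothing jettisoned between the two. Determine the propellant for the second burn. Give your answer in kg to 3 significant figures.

propellant for the second burn ≈ 5820 kg

v_e = Isp · g₀ = 286 × 9.80665 = 2804.7 m/s.
After the first burn: m = 25700 × exp(−2420/2804.7) = 25700 × 0.42196 = 10,844.4 kg.
After the second burn: m = 10,844.4 × exp(−2160/2804.7) = 10,844.4 × 0.46295 = 5,020.41 kg.
Second-burn propellant = 10,844.4 − 5,020.41 = 5,823.99 kg.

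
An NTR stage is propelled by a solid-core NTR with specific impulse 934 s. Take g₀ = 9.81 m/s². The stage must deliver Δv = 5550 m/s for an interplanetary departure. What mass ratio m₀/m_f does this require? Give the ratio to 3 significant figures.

v_e = Isp · g₀ = 934 × 9.81 = 9162.5 m/s.
Rocket equation: m₀/m_f = exp(Δv / v_e) = exp(5550 / 9162.5) = exp(0.6057) = 1.8326.

mass ratio ≈ 1.83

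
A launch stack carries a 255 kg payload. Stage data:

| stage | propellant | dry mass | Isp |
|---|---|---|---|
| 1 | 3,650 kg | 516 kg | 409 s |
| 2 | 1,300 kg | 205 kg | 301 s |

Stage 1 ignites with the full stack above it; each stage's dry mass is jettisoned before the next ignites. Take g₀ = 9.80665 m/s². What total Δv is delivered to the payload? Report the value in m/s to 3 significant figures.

Ignition mass of stage 1 = 3,650+516 + 1,300+205 + 255 = 5,926 kg.
Stage 1: m₀ = 5,926 kg, m_f = 5,926 − 3,650 = 2,276 kg; Δv = 409×9.80665×ln(2.604) = 4010.9×0.9569 ≈ 3838 m/s.
Stage 2: m₀ = 1,760 kg, m_f = 1,760 − 1,300 = 460 kg; Δv = 301×9.80665×ln(3.826) = 2951.8×1.3418 ≈ 3961 m/s.
Total Δv = 3838 + 3961 = 7799 m/s.

Δv ≈ 7800 m/s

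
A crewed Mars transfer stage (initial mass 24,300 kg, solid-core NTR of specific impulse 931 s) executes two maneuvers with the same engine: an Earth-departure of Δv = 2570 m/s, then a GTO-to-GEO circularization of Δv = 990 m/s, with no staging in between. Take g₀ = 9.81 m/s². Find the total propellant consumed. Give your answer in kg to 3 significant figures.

total propellant consumed ≈ 7840 kg

v_e = Isp · g₀ = 931 × 9.81 = 9133.1 m/s.
After the first burn: m = 24300 × exp(−2570/9133.1) = 24300 × 0.75473 = 18,339.9 kg.
After the second burn: m = 18,339.9 × exp(−990/9133.1) = 18,339.9 × 0.89727 = 16,455.8 kg.
Total propellant = m₀ − m_final = 24300 − 16,455.8 = 7,844.2 kg.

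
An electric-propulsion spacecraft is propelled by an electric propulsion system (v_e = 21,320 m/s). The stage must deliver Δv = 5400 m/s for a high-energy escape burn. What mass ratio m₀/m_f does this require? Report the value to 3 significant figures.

mass ratio ≈ 1.29

Rocket equation: m₀/m_f = exp(Δv / v_e) = exp(5400 / 21320.0) = exp(0.2533) = 1.2882.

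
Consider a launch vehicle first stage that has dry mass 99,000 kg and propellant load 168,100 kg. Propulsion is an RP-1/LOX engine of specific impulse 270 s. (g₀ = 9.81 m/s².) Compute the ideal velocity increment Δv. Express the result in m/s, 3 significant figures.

Δv ≈ 2630 m/s

v_e = Isp · g₀ = 270 × 9.81 = 2648.7 m/s.
m₀ = m_dry + m_prop = 99,000 + 168,100 = 267,100 kg.
Δv = v_e · ln(m₀/m_f) = 2648.7 × ln(2.698) = 2648.7 × 0.9925 ≈ 2628.8 m/s.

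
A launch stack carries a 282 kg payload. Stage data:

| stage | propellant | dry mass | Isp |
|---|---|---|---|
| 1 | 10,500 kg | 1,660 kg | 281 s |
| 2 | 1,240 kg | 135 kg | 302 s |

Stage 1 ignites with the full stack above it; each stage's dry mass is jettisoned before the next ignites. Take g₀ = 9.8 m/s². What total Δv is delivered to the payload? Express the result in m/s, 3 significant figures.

Ignition mass of stage 1 = 10,500+1,660 + 1,240+135 + 282 = 13,817 kg.
Stage 1: m₀ = 13,817 kg, m_f = 13,817 − 10,500 = 3,317 kg; Δv = 281×9.8×ln(4.166) = 2753.8×1.4268 ≈ 3929 m/s.
Stage 2: m₀ = 1,657 kg, m_f = 1,657 − 1,240 = 417 kg; Δv = 302×9.8×ln(3.974) = 2959.6×1.3797 ≈ 4083 m/s.
Total Δv = 3929 + 4083 = 8012 m/s.

Δv ≈ 8010 m/s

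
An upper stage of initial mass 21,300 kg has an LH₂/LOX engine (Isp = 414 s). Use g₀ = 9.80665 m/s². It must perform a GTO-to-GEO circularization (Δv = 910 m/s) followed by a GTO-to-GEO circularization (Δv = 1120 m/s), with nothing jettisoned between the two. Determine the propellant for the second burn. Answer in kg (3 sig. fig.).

v_e = Isp · g₀ = 414 × 9.80665 = 4060.0 m/s.
After the first burn: m = 21300 × exp(−910/4060.0) = 21300 × 0.79920 = 17,023 kg.
After the second burn: m = 17,023 × exp(−1120/4060.0) = 17,023 × 0.75892 = 12,919.1 kg.
Second-burn propellant = 17,023 − 12,919.1 = 4,103.9 kg.

propellant for the second burn ≈ 4100 kg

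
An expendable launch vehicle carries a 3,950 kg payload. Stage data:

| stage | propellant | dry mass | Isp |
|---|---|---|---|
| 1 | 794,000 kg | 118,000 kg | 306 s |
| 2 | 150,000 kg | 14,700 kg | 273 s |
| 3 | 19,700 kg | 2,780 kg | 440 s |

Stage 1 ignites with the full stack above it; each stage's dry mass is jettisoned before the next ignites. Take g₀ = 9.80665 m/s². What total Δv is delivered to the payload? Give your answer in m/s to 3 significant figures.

Δv ≈ 13800 m/s

Ignition mass of stage 1 = 794,000+118,000 + 150,000+14,700 + 19,700+2,780 + 3,950 = 1,103,130 kg.
Stage 1: m₀ = 1,103,130 kg, m_f = 1,103,130 − 794,000 = 309,130 kg; Δv = 306×9.80665×ln(3.568) = 3000.8×1.2721 ≈ 3817 m/s.
Stage 2: m₀ = 191,130 kg, m_f = 191,130 − 150,000 = 41,130 kg; Δv = 273×9.80665×ln(4.647) = 2677.2×1.5362 ≈ 4113 m/s.
Stage 3: m₀ = 26,430 kg, m_f = 26,430 − 19,700 = 6,730 kg; Δv = 440×9.80665×ln(3.927) = 4314.9×1.3679 ≈ 5902 m/s.
Total Δv = 3817 + 4113 + 5902 = 13832 m/s.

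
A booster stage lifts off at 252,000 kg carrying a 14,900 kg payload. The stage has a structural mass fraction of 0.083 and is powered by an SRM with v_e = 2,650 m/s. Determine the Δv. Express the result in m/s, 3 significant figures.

Stage wet mass = m₀ − payload = 252,000 − 14,900 = 237,100 kg.
Stage dry mass = ε × stage wet mass = 0.083 × 237,100 = 19,679.3 kg.
Burnout mass m_f = stage dry + payload = 19,679.3 + 14,900 = 34,579.3 kg.
Using Δv = v_e ln(m₀/m_f): Δv = v_e · ln(252,000/34,579.3) = 2650.0 × ln(7.288) = 2650.0 × 1.9862 ≈ 5263 m/s.

Δv ≈ 5260 m/s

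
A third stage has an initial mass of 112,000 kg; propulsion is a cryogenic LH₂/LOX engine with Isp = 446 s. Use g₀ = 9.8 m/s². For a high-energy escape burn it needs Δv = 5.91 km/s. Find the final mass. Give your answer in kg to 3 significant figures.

final mass ≈ 29000 kg

v_e = Isp · g₀ = 446 × 9.8 = 4370.8 m/s.
Rocket equation: m₀/m_f = exp(Δv / v_e) = exp(5910 / 4370.8) = exp(1.3522) = 3.8657.
m_f = m₀ / 3.8657 = 112,000 / 3.8657 = 28,972.8 kg.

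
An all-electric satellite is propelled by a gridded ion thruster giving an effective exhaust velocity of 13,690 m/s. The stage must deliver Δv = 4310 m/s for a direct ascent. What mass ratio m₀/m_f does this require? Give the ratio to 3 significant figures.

m₀/m_f = exp(Δv / v_e) = exp(4310 / 13690.0) = exp(0.3148) = 1.3700.

mass ratio ≈ 1.37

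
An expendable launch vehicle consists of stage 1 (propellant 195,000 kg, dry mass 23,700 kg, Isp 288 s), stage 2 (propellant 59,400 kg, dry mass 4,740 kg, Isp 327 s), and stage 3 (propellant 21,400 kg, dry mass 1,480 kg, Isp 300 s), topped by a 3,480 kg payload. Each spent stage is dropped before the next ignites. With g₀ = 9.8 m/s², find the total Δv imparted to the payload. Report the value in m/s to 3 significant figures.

Ignition mass of stage 1 = 195,000+23,700 + 59,400+4,740 + 21,400+1,480 + 3,480 = 309,200 kg.
Stage 1: m₀ = 309,200 kg, m_f = 309,200 − 195,000 = 114,200 kg; Δv = 288×9.8×ln(2.708) = 2822.4×0.9960 ≈ 2811 m/s.
Stage 2: m₀ = 90,500 kg, m_f = 90,500 − 59,400 = 31,100 kg; Δv = 327×9.8×ln(2.91) = 3204.6×1.0681 ≈ 3423 m/s.
Stage 3: m₀ = 26,360 kg, m_f = 26,360 − 21,400 = 4,960 kg; Δv = 300×9.8×ln(5.315) = 2940.0×1.6704 ≈ 4911 m/s.
Total Δv = 2811 + 3423 + 4911 = 11145 m/s.

Δv ≈ 11100 m/s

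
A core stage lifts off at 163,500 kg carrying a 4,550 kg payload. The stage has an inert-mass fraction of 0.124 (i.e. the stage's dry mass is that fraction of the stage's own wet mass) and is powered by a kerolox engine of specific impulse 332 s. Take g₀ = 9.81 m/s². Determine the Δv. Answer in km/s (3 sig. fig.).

Δv ≈ 6.21 km/s

Stage wet mass = m₀ − payload = 163,500 − 4,550 = 158,950 kg.
Stage dry mass = ε × stage wet mass = 0.124 × 158,950 = 19,709.8 kg.
Burnout mass m_f = stage dry + payload = 19,709.8 + 4,550 = 24,259.8 kg.
v_e = Isp · g₀ = 332 × 9.81 = 3256.9 m/s.
Using Δv = v_e ln(m₀/m_f): Δv = v_e · ln(163,500/24,259.8) = 3256.9 × ln(6.74) = 3256.9 × 1.9080 ≈ 6214 m/s.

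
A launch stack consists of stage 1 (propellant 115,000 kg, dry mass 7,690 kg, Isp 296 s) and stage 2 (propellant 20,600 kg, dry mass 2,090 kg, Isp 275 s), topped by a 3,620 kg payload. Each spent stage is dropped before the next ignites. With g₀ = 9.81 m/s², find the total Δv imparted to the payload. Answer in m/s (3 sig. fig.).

Δv ≈ 8410 m/s

Ignition mass of stage 1 = 115,000+7,690 + 20,600+2,090 + 3,620 = 149,000 kg.
Stage 1: m₀ = 149,000 kg, m_f = 149,000 − 115,000 = 34,000 kg; Δv = 296×9.81×ln(4.382) = 2903.8×1.4776 ≈ 4291 m/s.
Stage 2: m₀ = 26,310 kg, m_f = 26,310 − 20,600 = 5,710 kg; Δv = 275×9.81×ln(4.608) = 2697.8×1.5277 ≈ 4121 m/s.
Total Δv = 4291 + 4121 = 8412 m/s.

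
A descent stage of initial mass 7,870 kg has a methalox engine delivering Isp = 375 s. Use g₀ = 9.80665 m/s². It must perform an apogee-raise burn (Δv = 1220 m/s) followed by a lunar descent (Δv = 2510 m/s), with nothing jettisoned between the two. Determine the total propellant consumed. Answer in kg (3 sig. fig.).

v_e = Isp · g₀ = 375 × 9.80665 = 3677.5 m/s.
After the first burn: m = 7870 × exp(−1220/3677.5) = 7870 × 0.71767 = 5,648.06 kg.
After the second burn: m = 5,648.06 × exp(−2510/3677.5) = 5,648.06 × 0.50534 = 2,854.19 kg.
Total propellant = m₀ − m_final = 7870 − 2,854.19 = 5,015.81 kg.

total propellant consumed ≈ 5020 kg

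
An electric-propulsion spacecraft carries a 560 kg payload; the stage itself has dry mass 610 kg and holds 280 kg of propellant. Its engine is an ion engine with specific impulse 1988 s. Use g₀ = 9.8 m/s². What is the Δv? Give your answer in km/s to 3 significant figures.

v_e = Isp · g₀ = 1988 × 9.8 = 19482.4 m/s.
m₀ = payload + dry + propellant = 560 + 610 + 280 = 1,450 kg.
m_f = payload + dry = 560 + 610 = 1,170 kg.
Δv = v_e · ln(m₀/m_f) = 19482.4 × ln(1.239) = 19482.4 × 0.2146 ≈ 4180.1 m/s.

Δv ≈ 4.18 km/s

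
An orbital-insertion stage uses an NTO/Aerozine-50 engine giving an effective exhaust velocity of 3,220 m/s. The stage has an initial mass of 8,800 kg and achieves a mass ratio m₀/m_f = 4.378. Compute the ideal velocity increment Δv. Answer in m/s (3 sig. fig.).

Δv = v_e · ln(4.378) = 3220.0 × 1.4766 ≈ 4754.6 m/s.

Δv ≈ 4750 m/s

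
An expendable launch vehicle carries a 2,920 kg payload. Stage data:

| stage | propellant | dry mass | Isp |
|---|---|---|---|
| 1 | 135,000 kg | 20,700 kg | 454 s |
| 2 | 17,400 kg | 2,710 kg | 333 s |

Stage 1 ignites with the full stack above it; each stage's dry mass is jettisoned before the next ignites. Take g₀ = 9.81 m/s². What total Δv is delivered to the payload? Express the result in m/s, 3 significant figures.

Ignition mass of stage 1 = 135,000+20,700 + 17,400+2,710 + 2,920 = 178,730 kg.
Stage 1: m₀ = 178,730 kg, m_f = 178,730 − 135,000 = 43,730 kg; Δv = 454×9.81×ln(4.087) = 4453.7×1.4078 ≈ 6270 m/s.
Stage 2: m₀ = 23,030 kg, m_f = 23,030 − 17,400 = 5,630 kg; Δv = 333×9.81×ln(4.091) = 3266.7×1.4087 ≈ 4602 m/s.
Total Δv = 6270 + 4602 = 10872 m/s.

Δv ≈ 10900 m/s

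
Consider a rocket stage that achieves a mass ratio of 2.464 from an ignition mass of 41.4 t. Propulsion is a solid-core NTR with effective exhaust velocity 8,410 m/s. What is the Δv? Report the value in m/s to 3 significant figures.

Δv ≈ 7580 m/s

Δv = v_e · ln(2.464) = 8410.0 × 0.9018 ≈ 7584.0 m/s.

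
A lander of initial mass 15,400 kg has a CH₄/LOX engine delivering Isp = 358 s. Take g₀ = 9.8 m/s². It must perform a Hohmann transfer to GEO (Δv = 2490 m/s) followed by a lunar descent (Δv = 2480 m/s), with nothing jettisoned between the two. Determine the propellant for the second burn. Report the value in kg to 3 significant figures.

propellant for the second burn ≈ 3840 kg

v_e = Isp · g₀ = 358 × 9.8 = 3508.4 m/s.
After the first burn: m = 15400 × exp(−2490/3508.4) = 15400 × 0.49178 = 7,573.41 kg.
After the second burn: m = 7,573.41 × exp(−2480/3508.4) = 7,573.41 × 0.49318 = 3,735.05 kg.
Second-burn propellant = 7,573.41 − 3,735.05 = 3,838.36 kg.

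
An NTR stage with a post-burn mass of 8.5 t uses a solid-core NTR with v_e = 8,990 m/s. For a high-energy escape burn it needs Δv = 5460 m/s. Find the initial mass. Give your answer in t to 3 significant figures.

initial mass ≈ 15.6 t

m₀/m_f = exp(Δv / v_e) = exp(5460 / 8990.0) = exp(0.6073) = 1.8355.
m₀ = m_f × 1.8355 = 8.5 × 1.8355 = 15.6018 t.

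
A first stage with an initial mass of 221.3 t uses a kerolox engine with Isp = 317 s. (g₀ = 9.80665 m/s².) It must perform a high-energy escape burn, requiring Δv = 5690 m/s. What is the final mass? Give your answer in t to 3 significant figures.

v_e = Isp · g₀ = 317 × 9.80665 = 3108.7 m/s.
From the ideal rocket equation, m₀/m_f = exp(Δv / v_e) = exp(5690 / 3108.7) = exp(1.8303) = 6.2360.
m_f = m₀ / 6.2360 = 221.3 / 6.2360 = 35.4875 t.

final mass ≈ 35.5 t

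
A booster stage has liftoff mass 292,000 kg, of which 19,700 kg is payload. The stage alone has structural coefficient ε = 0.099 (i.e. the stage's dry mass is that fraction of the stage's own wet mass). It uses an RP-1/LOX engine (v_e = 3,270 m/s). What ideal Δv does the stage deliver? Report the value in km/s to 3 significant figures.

Stage wet mass = m₀ − payload = 292,000 − 19,700 = 272,300 kg.
Stage dry mass = ε × stage wet mass = 0.099 × 272,300 = 26,957.7 kg.
Burnout mass m_f = stage dry + payload = 26,957.7 + 19,700 = 46,657.7 kg.
Δv = v_e · ln(292,000/46,657.7) = 3270.0 × ln(6.258) = 3270.0 × 1.8339 ≈ 5997 m/s.

Δv ≈ 6.00 km/s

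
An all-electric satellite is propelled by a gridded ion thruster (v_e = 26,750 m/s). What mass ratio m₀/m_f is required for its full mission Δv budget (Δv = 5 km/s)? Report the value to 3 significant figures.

mass ratio ≈ 1.21

Rocket equation: m₀/m_f = exp(Δv / v_e) = exp(5000 / 26750.0) = exp(0.1869) = 1.2055.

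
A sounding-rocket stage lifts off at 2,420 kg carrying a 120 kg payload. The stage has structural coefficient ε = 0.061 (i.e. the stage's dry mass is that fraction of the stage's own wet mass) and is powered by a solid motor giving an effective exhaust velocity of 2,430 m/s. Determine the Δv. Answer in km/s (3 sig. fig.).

Stage wet mass = m₀ − payload = 2,420 − 120 = 2,300 kg.
Stage dry mass = ε × stage wet mass = 0.061 × 2,300 = 140.3 kg.
Burnout mass m_f = stage dry + payload = 140.3 + 120 = 260.3 kg.
Δv = v_e · ln(2,420/260.3) = 2430.0 × ln(9.297) = 2430.0 × 2.2297 ≈ 5418 m/s.

Δv ≈ 5.42 km/s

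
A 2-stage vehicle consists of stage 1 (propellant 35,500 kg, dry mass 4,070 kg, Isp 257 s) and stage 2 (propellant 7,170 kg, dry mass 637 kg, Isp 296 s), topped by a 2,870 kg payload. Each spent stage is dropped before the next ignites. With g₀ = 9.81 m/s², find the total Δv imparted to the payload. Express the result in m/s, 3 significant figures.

Δv ≈ 6320 m/s

Ignition mass of stage 1 = 35,500+4,070 + 7,170+637 + 2,870 = 50,247 kg.
Stage 1: m₀ = 50,247 kg, m_f = 50,247 − 35,500 = 14,747 kg; Δv = 257×9.81×ln(3.407) = 2521.2×1.2259 ≈ 3091 m/s.
Stage 2: m₀ = 10,677 kg, m_f = 10,677 − 7,170 = 3,507 kg; Δv = 296×9.81×ln(3.044) = 2903.8×1.1133 ≈ 3233 m/s.
Total Δv = 3091 + 3233 = 6324 m/s.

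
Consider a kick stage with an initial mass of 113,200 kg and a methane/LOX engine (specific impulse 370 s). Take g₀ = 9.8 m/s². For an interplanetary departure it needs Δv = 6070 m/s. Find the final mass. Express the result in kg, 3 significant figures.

final mass ≈ 21200 kg

v_e = Isp · g₀ = 370 × 9.8 = 3626.0 m/s.
By the Tsiolkovsky rocket equation, m₀/m_f = exp(Δv / v_e) = exp(6070 / 3626.0) = exp(1.6740) = 5.3336.
m_f = m₀ / 5.3336 = 113,200 / 5.3336 = 21,223.9 kg.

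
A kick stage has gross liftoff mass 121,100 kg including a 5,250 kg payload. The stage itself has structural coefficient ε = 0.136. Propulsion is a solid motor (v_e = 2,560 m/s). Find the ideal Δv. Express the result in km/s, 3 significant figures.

Stage wet mass = m₀ − payload = 121,100 − 5,250 = 115,850 kg.
Stage dry mass = ε × stage wet mass = 0.136 × 115,850 = 15,755.6 kg.
Burnout mass m_f = stage dry + payload = 15,755.6 + 5,250 = 21,005.6 kg.
Δv = v_e · ln(121,100/21,005.6) = 2560.0 × ln(5.765) = 2560.0 × 1.7518 ≈ 4485 m/s.

Δv ≈ 4.48 km/s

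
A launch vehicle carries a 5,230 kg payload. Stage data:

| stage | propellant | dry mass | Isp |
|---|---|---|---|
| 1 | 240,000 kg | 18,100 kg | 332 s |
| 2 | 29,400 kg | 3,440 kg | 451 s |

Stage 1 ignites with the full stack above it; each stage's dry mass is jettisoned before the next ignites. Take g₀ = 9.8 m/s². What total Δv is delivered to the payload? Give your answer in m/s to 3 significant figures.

Δv ≈ 11900 m/s

Ignition mass of stage 1 = 240,000+18,100 + 29,400+3,440 + 5,230 = 296,170 kg.
Stage 1: m₀ = 296,170 kg, m_f = 296,170 − 240,000 = 56,170 kg; Δv = 332×9.8×ln(5.273) = 3253.6×1.6626 ≈ 5409 m/s.
Stage 2: m₀ = 38,070 kg, m_f = 38,070 − 29,400 = 8,670 kg; Δv = 451×9.8×ln(4.391) = 4419.8×1.4796 ≈ 6539 m/s.
Total Δv = 5409 + 6539 = 11948 m/s.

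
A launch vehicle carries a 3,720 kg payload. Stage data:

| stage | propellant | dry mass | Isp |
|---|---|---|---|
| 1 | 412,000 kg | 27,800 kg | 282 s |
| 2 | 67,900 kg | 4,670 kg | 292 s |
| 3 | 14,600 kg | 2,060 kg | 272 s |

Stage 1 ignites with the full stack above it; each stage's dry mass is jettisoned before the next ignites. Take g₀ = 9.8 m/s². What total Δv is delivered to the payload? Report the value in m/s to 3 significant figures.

Δv ≈ 11200 m/s

Ignition mass of stage 1 = 412,000+27,800 + 67,900+4,670 + 14,600+2,060 + 3,720 = 532,750 kg.
Stage 1: m₀ = 532,750 kg, m_f = 532,750 − 412,000 = 120,750 kg; Δv = 282×9.8×ln(4.412) = 2763.6×1.4843 ≈ 4102 m/s.
Stage 2: m₀ = 92,950 kg, m_f = 92,950 − 67,900 = 25,050 kg; Δv = 292×9.8×ln(3.711) = 2861.6×1.3112 ≈ 3752 m/s.
Stage 3: m₀ = 20,380 kg, m_f = 20,380 − 14,600 = 5,780 kg; Δv = 272×9.8×ln(3.526) = 2665.6×1.2602 ≈ 3359 m/s.
Total Δv = 4102 + 3752 + 3359 = 11213 m/s.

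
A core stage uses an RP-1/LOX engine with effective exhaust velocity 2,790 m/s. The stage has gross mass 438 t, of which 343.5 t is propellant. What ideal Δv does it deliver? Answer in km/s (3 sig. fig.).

m_f = m₀ − m_prop = 438 − 343.5 = 94.5 t.
Δv = v_e · ln(m₀/m_f) = 2790.0 × ln(4.635) = 2790.0 × 1.5336 ≈ 4278.8 m/s.

Δv ≈ 4.28 km/s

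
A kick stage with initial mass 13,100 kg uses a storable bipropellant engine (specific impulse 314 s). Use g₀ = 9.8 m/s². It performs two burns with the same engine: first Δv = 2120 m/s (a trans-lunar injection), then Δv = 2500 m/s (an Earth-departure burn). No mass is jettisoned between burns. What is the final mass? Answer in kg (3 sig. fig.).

v_e = Isp · g₀ = 314 × 9.8 = 3077.2 m/s.
After the first burn: m = 13100 × exp(−2120/3077.2) = 13100 × 0.50211 = 6,577.64 kg.
After the second burn: m = 6,577.64 × exp(−2500/3077.2) = 6,577.64 × 0.44378 = 2,919.03 kg.

final mass ≈ 2920 kg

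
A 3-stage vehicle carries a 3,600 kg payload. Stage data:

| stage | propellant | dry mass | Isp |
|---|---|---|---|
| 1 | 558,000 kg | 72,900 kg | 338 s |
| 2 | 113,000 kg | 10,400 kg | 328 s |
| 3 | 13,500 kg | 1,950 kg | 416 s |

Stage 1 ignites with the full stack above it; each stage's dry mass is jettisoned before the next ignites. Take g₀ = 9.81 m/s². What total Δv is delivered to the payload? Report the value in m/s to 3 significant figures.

Ignition mass of stage 1 = 558,000+72,900 + 113,000+10,400 + 13,500+1,950 + 3,600 = 773,350 kg.
Stage 1: m₀ = 773,350 kg, m_f = 773,350 − 558,000 = 215,350 kg; Δv = 338×9.81×ln(3.591) = 3315.8×1.2785 ≈ 4239 m/s.
Stage 2: m₀ = 142,450 kg, m_f = 142,450 − 113,000 = 29,450 kg; Δv = 328×9.81×ln(4.837) = 3217.7×1.5763 ≈ 5072 m/s.
Stage 3: m₀ = 19,050 kg, m_f = 19,050 − 13,500 = 5,550 kg; Δv = 416×9.81×ln(3.432) = 4081.0×1.2333 ≈ 5033 m/s.
Total Δv = 4239 + 5072 + 5033 = 14344 m/s.

Δv ≈ 14300 m/s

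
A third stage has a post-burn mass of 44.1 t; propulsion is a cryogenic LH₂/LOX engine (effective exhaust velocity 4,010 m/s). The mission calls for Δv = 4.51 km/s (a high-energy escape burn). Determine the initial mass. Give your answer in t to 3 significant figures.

m₀/m_f = exp(Δv / v_e) = exp(4510 / 4010.0) = exp(1.1247) = 3.0793.
m₀ = m_f × 3.0793 = 44.1 × 3.0793 = 135.797 t.

initial mass ≈ 136 t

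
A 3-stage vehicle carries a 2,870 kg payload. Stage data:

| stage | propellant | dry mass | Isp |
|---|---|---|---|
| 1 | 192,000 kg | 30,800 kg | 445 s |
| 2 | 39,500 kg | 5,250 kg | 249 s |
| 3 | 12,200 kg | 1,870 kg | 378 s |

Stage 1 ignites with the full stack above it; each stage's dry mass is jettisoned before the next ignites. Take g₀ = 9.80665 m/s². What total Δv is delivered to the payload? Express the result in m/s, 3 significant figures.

Ignition mass of stage 1 = 192,000+30,800 + 39,500+5,250 + 12,200+1,870 + 2,870 = 284,490 kg.
Stage 1: m₀ = 284,490 kg, m_f = 284,490 − 192,000 = 92,490 kg; Δv = 445×9.80665×ln(3.076) = 4364.0×1.1236 ≈ 4903 m/s.
Stage 2: m₀ = 61,690 kg, m_f = 61,690 − 39,500 = 22,190 kg; Δv = 249×9.80665×ln(2.78) = 2441.9×1.0225 ≈ 2497 m/s.
Stage 3: m₀ = 16,940 kg, m_f = 16,940 − 12,200 = 4,740 kg; Δv = 378×9.80665×ln(3.574) = 3706.9×1.2736 ≈ 4721 m/s.
Total Δv = 4903 + 2497 + 4721 = 12121 m/s.

Δv ≈ 12100 m/s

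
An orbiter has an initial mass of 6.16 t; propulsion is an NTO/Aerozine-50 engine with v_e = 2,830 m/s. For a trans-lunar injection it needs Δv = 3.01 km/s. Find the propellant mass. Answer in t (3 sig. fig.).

propellant mass ≈ 4.03 t

From the ideal rocket equation, m₀/m_f = exp(Δv / v_e) = exp(3010 / 2830.0) = exp(1.0636) = 2.8968.
m_f = 6.16 / 2.8968 = 2.12648 t, so propellant = m₀ − m_f = 6.16 − 2.12648 = 4.03352 t.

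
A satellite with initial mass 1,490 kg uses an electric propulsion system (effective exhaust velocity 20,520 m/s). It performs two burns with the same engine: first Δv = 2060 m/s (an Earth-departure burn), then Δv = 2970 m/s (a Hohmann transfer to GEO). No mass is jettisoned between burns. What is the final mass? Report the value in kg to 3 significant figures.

After the first burn: m = 1490 × exp(−2060/20520.0) = 1490 × 0.90448 = 1,347.68 kg.
After the second burn: m = 1,347.68 × exp(−2970/20520.0) = 1,347.68 × 0.86525 = 1,166.08 kg.

final mass ≈ 1170 kg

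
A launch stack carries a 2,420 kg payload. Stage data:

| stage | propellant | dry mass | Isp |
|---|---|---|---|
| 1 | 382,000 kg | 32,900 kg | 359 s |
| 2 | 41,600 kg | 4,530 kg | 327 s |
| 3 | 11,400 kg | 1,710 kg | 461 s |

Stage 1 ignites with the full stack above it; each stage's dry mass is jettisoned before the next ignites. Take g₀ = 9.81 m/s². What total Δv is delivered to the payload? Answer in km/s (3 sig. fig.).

Ignition mass of stage 1 = 382,000+32,900 + 41,600+4,530 + 11,400+1,710 + 2,420 = 476,560 kg.
Stage 1: m₀ = 476,560 kg, m_f = 476,560 − 382,000 = 94,560 kg; Δv = 359×9.81×ln(5.04) = 3521.8×1.6174 ≈ 5696 m/s.
Stage 2: m₀ = 61,660 kg, m_f = 61,660 − 41,600 = 20,060 kg; Δv = 327×9.81×ln(3.074) = 3207.9×1.1229 ≈ 3602 m/s.
Stage 3: m₀ = 15,530 kg, m_f = 15,530 − 11,400 = 4,130 kg; Δv = 461×9.81×ln(3.76) = 4522.4×1.3245 ≈ 5990 m/s.
Total Δv = 5696 + 3602 + 5990 = 15288 m/s.

Δv ≈ 15.3 km/s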